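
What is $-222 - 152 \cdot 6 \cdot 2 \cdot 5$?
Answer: $-9342$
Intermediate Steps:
$-222 - 152 \cdot 6 \cdot 2 \cdot 5 = -222 - 152 \cdot 12 \cdot 5 = -222 - 9120 = -9342$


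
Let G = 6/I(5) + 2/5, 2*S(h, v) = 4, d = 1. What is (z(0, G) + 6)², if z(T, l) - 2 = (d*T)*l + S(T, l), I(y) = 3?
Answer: 100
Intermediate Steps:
S(h, v) = 2 (S(h, v) = (½)*4 = 2)
G = 12/5 (G = 6/3 + 2/5 = 6*(⅓) + 2*(⅕) = 2 + ⅖ = 12/5 ≈ 2.4000)
z(T, l) = 4 + T*l (z(T, l) = 2 + ((1*T)*l + 2) = 2 + (T*l + 2) = 2 + (2 + T*l) = 4 + T*l)
(z(0, G) + 6)² = ((4 + 0*(12/5)) + 6)² = ((4 + 0) + 6)² = (4 + 6)² = 10² = 100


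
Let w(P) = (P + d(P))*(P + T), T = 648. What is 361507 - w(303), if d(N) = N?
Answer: -214799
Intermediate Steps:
w(P) = 2*P*(648 + P) (w(P) = (P + P)*(P + 648) = (2*P)*(648 + P) = 2*P*(648 + P))
361507 - w(303) = 361507 - 2*303*(648 + 303) = 361507 - 2*303*951 = 361507 - 1*576306 = 361507 - 576306 = -214799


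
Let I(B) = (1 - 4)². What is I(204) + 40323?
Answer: 40332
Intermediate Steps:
I(B) = 9 (I(B) = (-3)² = 9)
I(204) + 40323 = 9 + 40323 = 40332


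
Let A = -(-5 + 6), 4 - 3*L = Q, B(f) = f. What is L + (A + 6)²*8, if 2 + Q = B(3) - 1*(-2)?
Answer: 601/3 ≈ 200.33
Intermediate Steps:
Q = 3 (Q = -2 + (3 - 1*(-2)) = -2 + (3 + 2) = -2 + 5 = 3)
L = ⅓ (L = 4/3 - ⅓*3 = 4/3 - 1 = ⅓ ≈ 0.33333)
A = -1 (A = -1*1 = -1)
L + (A + 6)²*8 = ⅓ + (-1 + 6)²*8 = ⅓ + 5²*8 = ⅓ + 25*8 = ⅓ + 200 = 601/3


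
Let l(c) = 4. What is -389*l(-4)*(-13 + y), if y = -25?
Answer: 59128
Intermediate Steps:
-389*l(-4)*(-13 + y) = -1556*(-13 - 25) = -1556*(-38) = -389*(-152) = 59128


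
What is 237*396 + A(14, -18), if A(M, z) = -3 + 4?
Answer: 93853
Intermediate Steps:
A(M, z) = 1
237*396 + A(14, -18) = 237*396 + 1 = 93852 + 1 = 93853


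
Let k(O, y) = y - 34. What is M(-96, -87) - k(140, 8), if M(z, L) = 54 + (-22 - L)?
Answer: 145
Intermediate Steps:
M(z, L) = 32 - L
k(O, y) = -34 + y
M(-96, -87) - k(140, 8) = (32 - 1*(-87)) - (-34 + 8) = (32 + 87) - 1*(-26) = 119 + 26 = 145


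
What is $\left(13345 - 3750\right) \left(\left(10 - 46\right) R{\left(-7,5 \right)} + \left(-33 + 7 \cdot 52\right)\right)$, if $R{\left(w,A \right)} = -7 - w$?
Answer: $3175945$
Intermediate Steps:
$\left(13345 - 3750\right) \left(\left(10 - 46\right) R{\left(-7,5 \right)} + \left(-33 + 7 \cdot 52\right)\right) = \left(13345 - 3750\right) \left(\left(10 - 46\right) \left(-7 - -7\right) + \left(-33 + 7 \cdot 52\right)\right) = 9595 \left(- 36 \left(-7 + 7\right) + \left(-33 + 364\right)\right) = 9595 \left(\left(-36\right) 0 + 331\right) = 9595 \left(0 + 331\right) = 9595 \cdot 331 = 3175945$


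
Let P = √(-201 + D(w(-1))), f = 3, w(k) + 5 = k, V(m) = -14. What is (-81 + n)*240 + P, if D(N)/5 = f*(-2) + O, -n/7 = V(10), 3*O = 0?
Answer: 4080 + I*√231 ≈ 4080.0 + 15.199*I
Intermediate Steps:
w(k) = -5 + k
O = 0 (O = (⅓)*0 = 0)
n = 98 (n = -7*(-14) = 98)
D(N) = -30 (D(N) = 5*(3*(-2) + 0) = 5*(-6 + 0) = 5*(-6) = -30)
P = I*√231 (P = √(-201 - 30) = √(-231) = I*√231 ≈ 15.199*I)
(-81 + n)*240 + P = (-81 + 98)*240 + I*√231 = 17*240 + I*√231 = 4080 + I*√231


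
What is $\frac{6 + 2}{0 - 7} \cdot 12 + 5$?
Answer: $- \frac{61}{7} \approx -8.7143$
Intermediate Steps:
$\frac{6 + 2}{0 - 7} \cdot 12 + 5 = \frac{8}{-7} \cdot 12 + 5 = 8 \left(- \frac{1}{7}\right) 12 + 5 = \left(- \frac{8}{7}\right) 12 + 5 = - \frac{96}{7} + 5 = - \frac{61}{7}$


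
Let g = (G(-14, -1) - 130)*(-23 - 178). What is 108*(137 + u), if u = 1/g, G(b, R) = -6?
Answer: 33705297/2278 ≈ 14796.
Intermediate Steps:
g = 27336 (g = (-6 - 130)*(-23 - 178) = -136*(-201) = 27336)
u = 1/27336 ≈ 3.6582e-5
108*(137 + u) = 108*(137 + 1/27336) = 108*(3745033/27336) = 33705297/2278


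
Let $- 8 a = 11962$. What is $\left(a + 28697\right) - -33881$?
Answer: $\frac{244331}{4} \approx 61083.0$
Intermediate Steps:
$a = - \frac{5981}{4}$ ($a = \left(- \frac{1}{8}\right) 11962 = - \frac{5981}{4} \approx -1495.3$)
$\left(a + 28697\right) - -33881 = \left(- \frac{5981}{4} + 28697\right) - -33881 = \frac{108807}{4} + 33881 = \frac{244331}{4}$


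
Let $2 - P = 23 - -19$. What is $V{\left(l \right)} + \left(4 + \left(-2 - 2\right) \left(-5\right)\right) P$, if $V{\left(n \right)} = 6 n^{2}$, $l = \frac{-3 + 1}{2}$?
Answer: $-954$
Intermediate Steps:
$l = -1$ ($l = \left(-2\right) \frac{1}{2} = -1$)
$P = -40$ ($P = 2 - \left(23 - -19\right) = 2 - \left(23 + 19\right) = 2 - 42 = -40$)
$V{\left(l \right)} + \left(4 + \left(-2 - 2\right) \left(-5\right)\right) P = 6 \left(-1\right)^{2} + \left(4 + \left(-2 - 2\right) \left(-5\right)\right) \left(-40\right) = 6 \cdot 1 + \left(4 + \left(-2 - 2\right) \left(-5\right)\right) \left(-40\right) = 6 + \left(4 - -20\right) \left(-40\right) = 6 + \left(4 + 20\right) \left(-40\right) = 6 + 24 \left(-40\right) = 6 - 960 = -954$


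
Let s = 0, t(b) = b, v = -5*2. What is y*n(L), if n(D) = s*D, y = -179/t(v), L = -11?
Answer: 0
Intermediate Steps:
v = -10
y = 179/10 (y = -179/(-10) = -179*(-⅒) = 179/10 ≈ 17.900)
n(D) = 0 (n(D) = 0*D = 0)
y*n(L) = (179/10)*0 = 0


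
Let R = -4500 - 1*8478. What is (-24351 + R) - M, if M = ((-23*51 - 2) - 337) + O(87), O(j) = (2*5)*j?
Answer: -36687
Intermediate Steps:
O(j) = 10*j
R = -12978 (R = -4500 - 8478 = -12978)
M = -642 (M = ((-23*51 - 2) - 337) + 10*87 = ((-1173 - 2) - 337) + 870 = (-1175 - 337) + 870 = -1512 + 870 = -642)
(-24351 + R) - M = (-24351 - 12978) - 1*(-642) = -37329 + 642 = -36687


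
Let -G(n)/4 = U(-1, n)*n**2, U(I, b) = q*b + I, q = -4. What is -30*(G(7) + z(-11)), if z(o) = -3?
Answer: -170430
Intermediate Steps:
U(I, b) = I - 4*b (U(I, b) = -4*b + I = I - 4*b)
G(n) = -4*n**2*(-1 - 4*n) (G(n) = -4*(-1 - 4*n)*n**2 = -4*n**2*(-1 - 4*n))
-30*(G(7) + z(-11)) = -30*(7**2*(4 + 16*7) - 3) = -30*(49*(4 + 112) - 3) = -30*(49*116 - 3) = -30*(5684 - 3) = -30*5681 = -170430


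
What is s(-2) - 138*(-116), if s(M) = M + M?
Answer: 16004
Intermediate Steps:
s(M) = 2*M
s(-2) - 138*(-116) = 2*(-2) - 138*(-116) = -4 + 16008 = 16004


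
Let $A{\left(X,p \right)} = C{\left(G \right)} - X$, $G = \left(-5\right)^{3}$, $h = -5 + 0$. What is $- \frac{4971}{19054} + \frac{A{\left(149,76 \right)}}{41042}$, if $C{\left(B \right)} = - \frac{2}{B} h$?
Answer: $- \frac{1292877202}{4887589175} \approx -0.26452$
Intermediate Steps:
$h = -5$
$G = -125$
$C{\left(B \right)} = \frac{10}{B}$ ($C{\left(B \right)} = - \frac{2}{B} \left(-5\right) = \frac{10}{B}$)
$A{\left(X,p \right)} = - \frac{2}{25} - X$ ($A{\left(X,p \right)} = \frac{10}{-125} - X = 10 \left(- \frac{1}{125}\right) - X = - \frac{2}{25} - X$)
$- \frac{4971}{19054} + \frac{A{\left(149,76 \right)}}{41042} = - \frac{4971}{19054} + \frac{- \frac{2}{25} - 149}{41042} = \left(-4971\right) \frac{1}{19054} + \left(- \frac{2}{25} - 149\right) \frac{1}{41042} = - \frac{4971}{19054} - \frac{3727}{1026050} = - \frac{1292877202}{4887589175}$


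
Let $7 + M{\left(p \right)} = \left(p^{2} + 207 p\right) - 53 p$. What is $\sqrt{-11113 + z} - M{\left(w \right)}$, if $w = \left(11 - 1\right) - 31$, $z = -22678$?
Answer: $2800 + i \sqrt{33791} \approx 2800.0 + 183.82 i$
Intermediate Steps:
$w = -21$ ($w = 10 - 31 = -21$)
$M{\left(p \right)} = -7 + p^{2} + 154 p$ ($M{\left(p \right)} = -7 - \left(- p^{2} - 154 p\right) = -7 + \left(p^{2} + 154 p\right) = -7 + p^{2} + 154 p$)
$\sqrt{-11113 + z} - M{\left(w \right)} = \sqrt{-11113 - 22678} - \left(-7 + \left(-21\right)^{2} + 154 \left(-21\right)\right) = \sqrt{-33791} - \left(-7 + 441 - 3234\right) = i \sqrt{33791} - -2800 = i \sqrt{33791} + 2800 = 2800 + i \sqrt{33791}$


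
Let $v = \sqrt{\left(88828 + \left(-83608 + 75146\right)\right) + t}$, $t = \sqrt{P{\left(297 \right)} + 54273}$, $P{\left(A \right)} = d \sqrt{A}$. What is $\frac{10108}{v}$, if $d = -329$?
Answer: $\frac{10108}{\sqrt{80366 + \sqrt{3} \sqrt{18091 - 329 \sqrt{33}}}} \approx 35.607$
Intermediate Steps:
$P{\left(A \right)} = - 329 \sqrt{A}$
$t = \sqrt{54273 - 987 \sqrt{33}}$ ($t = \sqrt{- 329 \sqrt{297} + 54273} = \sqrt{- 329 \cdot 3 \sqrt{33} + 54273} = \sqrt{- 987 \sqrt{33} + 54273} = \sqrt{54273 - 987 \sqrt{33}} \approx 220.46$)
$v = \sqrt{80366 + \sqrt{54273 - 987 \sqrt{33}}}$ ($v = \sqrt{\left(88828 + \left(-83608 + 75146\right)\right) + \sqrt{54273 - 987 \sqrt{33}}} = \sqrt{\left(88828 - 8462\right) + \sqrt{54273 - 987 \sqrt{33}}} = \sqrt{80366 + \sqrt{54273 - 987 \sqrt{33}}} \approx 283.88$)
$\frac{10108}{v} = \frac{10108}{\sqrt{80366 + \sqrt{3} \sqrt{18091 - 329 \sqrt{33}}}}$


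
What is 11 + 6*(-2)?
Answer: -1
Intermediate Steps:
11 + 6*(-2) = 11 - 12 = -1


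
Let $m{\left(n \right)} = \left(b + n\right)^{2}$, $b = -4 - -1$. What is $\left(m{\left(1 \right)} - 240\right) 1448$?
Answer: $-341728$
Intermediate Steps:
$b = -3$ ($b = -4 + 1 = -3$)
$m{\left(n \right)} = \left(-3 + n\right)^{2}$
$\left(m{\left(1 \right)} - 240\right) 1448 = \left(\left(-3 + 1\right)^{2} - 240\right) 1448 = \left(\left(-2\right)^{2} - 240\right) 1448 = \left(4 - 240\right) 1448 = \left(-236\right) 1448 = -341728$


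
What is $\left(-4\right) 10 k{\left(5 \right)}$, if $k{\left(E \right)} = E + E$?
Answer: $-400$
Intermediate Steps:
$k{\left(E \right)} = 2 E$
$\left(-4\right) 10 k{\left(5 \right)} = \left(-4\right) 10 \cdot 2 \cdot 5 = \left(-40\right) 10 = -400$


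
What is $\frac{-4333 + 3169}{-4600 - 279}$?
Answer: $\frac{1164}{4879} \approx 0.23857$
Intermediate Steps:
$\frac{-4333 + 3169}{-4600 - 279} = - \frac{1164}{-4879} = \left(-1164\right) \left(- \frac{1}{4879}\right) = \frac{1164}{4879}$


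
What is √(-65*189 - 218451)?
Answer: 4*I*√14421 ≈ 480.35*I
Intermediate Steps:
√(-65*189 - 218451) = √(-12285 - 218451) = √(-230736) = 4*I*√14421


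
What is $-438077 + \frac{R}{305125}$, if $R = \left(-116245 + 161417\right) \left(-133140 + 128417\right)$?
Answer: $- \frac{133881591981}{305125} \approx -4.3878 \cdot 10^{5}$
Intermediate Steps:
$R = -213347356$ ($R = 45172 \left(-4723\right) = -213347356$)
$-438077 + \frac{R}{305125} = -438077 - \frac{213347356}{305125} = - \frac{133881591981}{305125}$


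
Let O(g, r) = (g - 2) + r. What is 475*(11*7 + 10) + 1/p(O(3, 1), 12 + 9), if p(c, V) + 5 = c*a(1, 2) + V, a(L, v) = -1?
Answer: 578551/14 ≈ 41325.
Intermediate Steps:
O(g, r) = -2 + g + r (O(g, r) = (-2 + g) + r = -2 + g + r)
p(c, V) = -5 + V - c (p(c, V) = -5 + (c*(-1) + V) = -5 + (-c + V) = -5 + (V - c) = -5 + V - c)
475*(11*7 + 10) + 1/p(O(3, 1), 12 + 9) = 475*(11*7 + 10) + 1/(-5 + (12 + 9) - (-2 + 3 + 1)) = 475*(77 + 10) + 1/(-5 + 21 - 1*2) = 475*87 + 1/(-5 + 21 - 2) = 41325 + 1/14 = 578551/14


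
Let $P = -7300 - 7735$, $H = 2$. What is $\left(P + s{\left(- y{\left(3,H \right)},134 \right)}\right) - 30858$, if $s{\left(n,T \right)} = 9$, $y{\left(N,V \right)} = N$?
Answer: $-45884$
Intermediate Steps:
$P = -15035$ ($P = -7300 - 7735 = -15035$)
$\left(P + s{\left(- y{\left(3,H \right)},134 \right)}\right) - 30858 = \left(-15035 + 9\right) - 30858 = -15026 - 30858 = -45884$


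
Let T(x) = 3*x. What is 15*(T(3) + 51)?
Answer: 900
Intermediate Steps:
15*(T(3) + 51) = 15*(3*3 + 51) = 15*(9 + 51) = 15*60 = 900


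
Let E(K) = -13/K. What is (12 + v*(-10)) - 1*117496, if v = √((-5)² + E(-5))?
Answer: -117484 - 2*√690 ≈ -1.1754e+5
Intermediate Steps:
v = √690/5 (v = √((-5)² - 13/(-5)) = √(25 - 13*(-⅕)) = √(25 + 13/5) = √(138/5) = √690/5 ≈ 5.2536)
(12 + v*(-10)) - 1*117496 = (12 + (√690/5)*(-10)) - 1*117496 = (12 - 2*√690) - 117496 = -117484 - 2*√690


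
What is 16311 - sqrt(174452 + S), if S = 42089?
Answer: 16311 - sqrt(216541) ≈ 15846.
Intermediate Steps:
16311 - sqrt(174452 + S) = 16311 - sqrt(174452 + 42089) = 16311 - sqrt(216541)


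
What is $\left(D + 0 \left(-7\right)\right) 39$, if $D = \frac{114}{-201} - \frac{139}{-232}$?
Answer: $\frac{19383}{15544} \approx 1.247$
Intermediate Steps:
$D = \frac{497}{15544}$ ($D = 114 \left(- \frac{1}{201}\right) - - \frac{139}{232} = - \frac{38}{67} + \frac{139}{232} = \frac{497}{15544} \approx 0.031974$)
$\left(D + 0 \left(-7\right)\right) 39 = \left(\frac{497}{15544} + 0 \left(-7\right)\right) 39 = \left(\frac{497}{15544} + 0\right) 39 = \frac{497}{15544} \cdot 39 = \frac{19383}{15544}$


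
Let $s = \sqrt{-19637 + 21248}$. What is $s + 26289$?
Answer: $26289 + 3 \sqrt{179} \approx 26329.0$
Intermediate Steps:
$s = 3 \sqrt{179}$ ($s = \sqrt{1611} = 3 \sqrt{179} \approx 40.137$)
$s + 26289 = 3 \sqrt{179} + 26289 = 26289 + 3 \sqrt{179}$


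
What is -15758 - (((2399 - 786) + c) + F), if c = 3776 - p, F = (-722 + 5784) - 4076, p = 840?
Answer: -21293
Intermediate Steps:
F = 986 (F = 5062 - 4076 = 986)
c = 2936 (c = 3776 - 1*840 = 3776 - 840 = 2936)
-15758 - (((2399 - 786) + c) + F) = -15758 - (((2399 - 786) + 2936) + 986) = -15758 - ((1613 + 2936) + 986) = -15758 - (4549 + 986) = -15758 - 1*5535 = -15758 - 5535 = -21293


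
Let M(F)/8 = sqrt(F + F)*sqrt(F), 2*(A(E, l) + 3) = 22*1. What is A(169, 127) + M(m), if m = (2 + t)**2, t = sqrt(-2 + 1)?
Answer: 8 + sqrt(2)*(24 + 32*I) ≈ 41.941 + 45.255*I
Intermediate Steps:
A(E, l) = 8 (A(E, l) = -3 + (22*1)/2 = -3 + (1/2)*22 = -3 + 11 = 8)
t = I (t = sqrt(-1) = I ≈ 1.0*I)
m = (2 + I)**2 ≈ 3.0 + 4.0*I
M(F) = 8*F*sqrt(2) (M(F) = 8*(sqrt(F + F)*sqrt(F)) = 8*(sqrt(2*F)*sqrt(F)) = 8*((sqrt(2)*sqrt(F))*sqrt(F)) = 8*(F*sqrt(2)) = 8*F*sqrt(2))
A(169, 127) + M(m) = 8 + 8*(2 + I)**2*sqrt(2) = 8 + 8*sqrt(2)*(2 + I)**2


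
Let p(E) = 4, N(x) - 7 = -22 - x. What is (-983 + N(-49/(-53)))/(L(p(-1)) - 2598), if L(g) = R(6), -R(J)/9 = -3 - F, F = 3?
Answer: 52943/134832 ≈ 0.39266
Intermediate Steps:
N(x) = -15 - x (N(x) = 7 + (-22 - x) = -15 - x)
R(J) = 54 (R(J) = -9*(-3 - 1*3) = -9*(-3 - 3) = -9*(-6) = 54)
L(g) = 54
(-983 + N(-49/(-53)))/(L(p(-1)) - 2598) = (-983 + (-15 - (-49)/(-53)))/(54 - 2598) = (-983 + (-15 - (-49)*(-1)/53))/(-2544) = (-983 + (-15 - 1*49/53))*(-1/2544) = (-983 + (-15 - 49/53))*(-1/2544) = (-983 - 844/53)*(-1/2544) = -52943/53*(-1/2544) = 52943/134832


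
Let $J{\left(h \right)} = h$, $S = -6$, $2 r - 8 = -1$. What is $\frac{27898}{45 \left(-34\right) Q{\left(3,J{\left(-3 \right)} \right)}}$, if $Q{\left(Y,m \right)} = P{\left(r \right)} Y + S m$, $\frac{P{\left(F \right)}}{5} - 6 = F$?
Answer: $- \frac{27898}{245565} \approx -0.11361$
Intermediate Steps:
$r = \frac{7}{2}$ ($r = 4 + \frac{1}{2} \left(-1\right) = 4 - \frac{1}{2} = \frac{7}{2} \approx 3.5$)
$P{\left(F \right)} = 30 + 5 F$
$Q{\left(Y,m \right)} = - 6 m + \frac{95 Y}{2}$ ($Q{\left(Y,m \right)} = \left(30 + 5 \cdot \frac{7}{2}\right) Y - 6 m = \left(30 + \frac{35}{2}\right) Y - 6 m = \frac{95 Y}{2} - 6 m = - 6 m + \frac{95 Y}{2}$)
$\frac{27898}{45 \left(-34\right) Q{\left(3,J{\left(-3 \right)} \right)}} = \frac{27898}{45 \left(-34\right) \left(\left(-6\right) \left(-3\right) + \frac{95}{2} \cdot 3\right)} = \frac{27898}{\left(-1530\right) \left(18 + \frac{285}{2}\right)} = \frac{27898}{\left(-1530\right) \frac{321}{2}} = \frac{27898}{-245565} = 27898 \left(- \frac{1}{245565}\right) = - \frac{27898}{245565}$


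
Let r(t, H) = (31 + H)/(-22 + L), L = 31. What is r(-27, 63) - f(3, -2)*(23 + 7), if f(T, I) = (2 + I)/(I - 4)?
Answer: 94/9 ≈ 10.444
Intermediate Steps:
f(T, I) = (2 + I)/(-4 + I)
r(t, H) = 31/9 + H/9 (r(t, H) = (31 + H)/(-22 + 31) = (31 + H)/9 = (31 + H)*(⅑) = 31/9 + H/9)
r(-27, 63) - f(3, -2)*(23 + 7) = (31/9 + (⅑)*63) - (2 - 2)/(-4 - 2)*(23 + 7) = (31/9 + 7) - 0/(-6)*30 = 94/9 - (-⅙*0)*30 = 94/9 - 0*30 = 94/9 - 1*0 = 94/9 + 0 = 94/9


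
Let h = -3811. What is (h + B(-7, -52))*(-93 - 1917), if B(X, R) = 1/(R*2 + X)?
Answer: 283424740/37 ≈ 7.6601e+6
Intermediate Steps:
B(X, R) = 1/(X + 2*R) (B(X, R) = 1/(2*R + X) = 1/(X + 2*R))
(h + B(-7, -52))*(-93 - 1917) = (-3811 + 1/(-7 + 2*(-52)))*(-93 - 1917) = (-3811 + 1/(-7 - 104))*(-2010) = (-3811 + 1/(-111))*(-2010) = (-3811 - 1/111)*(-2010) = -423022/111*(-2010) = 283424740/37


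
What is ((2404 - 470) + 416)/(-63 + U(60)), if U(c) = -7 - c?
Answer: -235/13 ≈ -18.077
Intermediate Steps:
((2404 - 470) + 416)/(-63 + U(60)) = ((2404 - 470) + 416)/(-63 + (-7 - 1*60)) = (1934 + 416)/(-63 + (-7 - 60)) = 2350/(-63 - 67) = 2350/(-130) = 2350*(-1/130) = -235/13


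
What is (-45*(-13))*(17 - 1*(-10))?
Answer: 15795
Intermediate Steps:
(-45*(-13))*(17 - 1*(-10)) = 585*(17 + 10) = 585*27 = 15795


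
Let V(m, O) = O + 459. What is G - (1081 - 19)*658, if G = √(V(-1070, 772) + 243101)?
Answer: -698796 + 6*√6787 ≈ -6.9830e+5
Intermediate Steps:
V(m, O) = 459 + O
G = 6*√6787 (G = √((459 + 772) + 243101) = √(1231 + 243101) = √244332 = 6*√6787 ≈ 494.30)
G - (1081 - 19)*658 = 6*√6787 - (1081 - 19)*658 = 6*√6787 - 1062*658 = 6*√6787 - 1*698796 = 6*√6787 - 698796 = -698796 + 6*√6787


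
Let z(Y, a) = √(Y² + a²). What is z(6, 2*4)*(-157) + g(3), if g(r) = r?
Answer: -1567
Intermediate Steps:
z(6, 2*4)*(-157) + g(3) = √(6² + (2*4)²)*(-157) + 3 = √(36 + 8²)*(-157) + 3 = √(36 + 64)*(-157) + 3 = √100*(-157) + 3 = 10*(-157) + 3 = -1570 + 3 = -1567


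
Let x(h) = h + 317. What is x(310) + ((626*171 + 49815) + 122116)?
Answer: 279604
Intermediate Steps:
x(h) = 317 + h
x(310) + ((626*171 + 49815) + 122116) = (317 + 310) + ((626*171 + 49815) + 122116) = 627 + ((107046 + 49815) + 122116) = 627 + (156861 + 122116) = 627 + 278977 = 279604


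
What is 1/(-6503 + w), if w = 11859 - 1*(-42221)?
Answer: 1/47577 ≈ 2.1019e-5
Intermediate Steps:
w = 54080 (w = 11859 + 42221 = 54080)
1/(-6503 + w) = 1/(-6503 + 54080) = 1/47577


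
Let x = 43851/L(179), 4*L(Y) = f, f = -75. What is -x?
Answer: 58468/25 ≈ 2338.7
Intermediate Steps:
L(Y) = -75/4 (L(Y) = (¼)*(-75) = -75/4)
x = -58468/25 (x = 43851/(-75/4) = 43851*(-4/75) = -58468/25 ≈ -2338.7)
-x = -1*(-58468/25) = 58468/25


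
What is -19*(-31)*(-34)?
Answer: -20026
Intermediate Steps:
-19*(-31)*(-34) = 589*(-34) = -20026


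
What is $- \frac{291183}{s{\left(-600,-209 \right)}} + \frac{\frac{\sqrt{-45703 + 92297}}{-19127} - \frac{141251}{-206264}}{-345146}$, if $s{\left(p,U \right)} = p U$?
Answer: $- \frac{45459831828467}{19577578499600} + \frac{\sqrt{46594}}{6601607542} \approx -2.322$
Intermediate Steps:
$s{\left(p,U \right)} = U p$
$- \frac{291183}{s{\left(-600,-209 \right)}} + \frac{\frac{\sqrt{-45703 + 92297}}{-19127} - \frac{141251}{-206264}}{-345146} = - \frac{291183}{\left(-209\right) \left(-600\right)} + \frac{\frac{\sqrt{-45703 + 92297}}{-19127} - \frac{141251}{-206264}}{-345146} = - \frac{291183}{125400} + \left(\sqrt{46594} \left(- \frac{1}{19127}\right) - - \frac{141251}{206264}\right) \left(- \frac{1}{345146}\right) = \left(-291183\right) \frac{1}{125400} + \left(- \frac{\sqrt{46594}}{19127} + \frac{141251}{206264}\right) \left(- \frac{1}{345146}\right) = - \frac{97061}{41800} + \left(\frac{141251}{206264} - \frac{\sqrt{46594}}{19127}\right) \left(- \frac{1}{345146}\right) = - \frac{97061}{41800} - \left(\frac{141251}{71191194544} - \frac{\sqrt{46594}}{6601607542}\right) = - \frac{45459831828467}{19577578499600} + \frac{\sqrt{46594}}{6601607542}$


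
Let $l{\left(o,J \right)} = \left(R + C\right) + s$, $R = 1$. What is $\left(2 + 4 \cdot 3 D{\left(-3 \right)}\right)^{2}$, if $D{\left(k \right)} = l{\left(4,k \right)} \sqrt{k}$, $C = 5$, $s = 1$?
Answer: $-21164 + 336 i \sqrt{3} \approx -21164.0 + 581.97 i$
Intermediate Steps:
$l{\left(o,J \right)} = 7$ ($l{\left(o,J \right)} = \left(1 + 5\right) + 1 = 6 + 1 = 7$)
$D{\left(k \right)} = 7 \sqrt{k}$
$\left(2 + 4 \cdot 3 D{\left(-3 \right)}\right)^{2} = \left(2 + 4 \cdot 3 \cdot 7 \sqrt{-3}\right)^{2} = \left(2 + 12 \cdot 7 i \sqrt{3}\right)^{2} = \left(2 + 84 i \sqrt{3}\right)^{2}$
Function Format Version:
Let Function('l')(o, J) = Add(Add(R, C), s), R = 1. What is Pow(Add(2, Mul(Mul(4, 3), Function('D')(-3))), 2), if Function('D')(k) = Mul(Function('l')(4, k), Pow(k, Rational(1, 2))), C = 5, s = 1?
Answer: Add(-21164, Mul(336, I, Pow(3, Rational(1, 2)))) ≈ Add(-21164., Mul(581.97, I))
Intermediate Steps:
Function('l')(o, J) = 7 (Function('l')(o, J) = Add(Add(1, 5), 1) = Add(6, 1) = 7)
Function('D')(k) = Mul(7, Pow(k, Rational(1, 2)))
Pow(Add(2, Mul(Mul(4, 3), Function('D')(-3))), 2) = Pow(Add(2, Mul(Mul(4, 3), Mul(7, Pow(-3, Rational(1, 2))))), 2) = Pow(Add(2, Mul(12, Mul(7, Mul(I, Pow(3, Rational(1, 2)))))), 2) = Pow(Add(2, Mul(12, Mul(7, I, Pow(3, Rational(1, 2))))), 2) = Pow(Add(2, Mul(84, I, Pow(3, Rational(1, 2)))), 2)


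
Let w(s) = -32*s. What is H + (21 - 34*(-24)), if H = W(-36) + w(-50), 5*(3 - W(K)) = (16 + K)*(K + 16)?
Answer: 2360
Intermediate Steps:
W(K) = 3 - (16 + K)²/5 (W(K) = 3 - (16 + K)*(K + 16)/5 = 3 - (16 + K)*(16 + K)/5 = 3 - (16 + K)²/5)
H = 1523 (H = (3 - (16 - 36)²/5) - 32*(-50) = (3 - ⅕*(-20)²) + 1600 = (3 - ⅕*400) + 1600 = (3 - 80) + 1600 = -77 + 1600 = 1523)
H + (21 - 34*(-24)) = 1523 + (21 - 34*(-24)) = 1523 + (21 + 816) = 1523 + 837 = 2360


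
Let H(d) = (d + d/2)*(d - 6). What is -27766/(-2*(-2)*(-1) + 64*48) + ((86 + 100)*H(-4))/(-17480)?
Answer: -6494857/670358 ≈ -9.6886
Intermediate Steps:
H(d) = 3*d*(-6 + d)/2 (H(d) = (d + d*(½))*(-6 + d) = (d + d/2)*(-6 + d) = (3*d/2)*(-6 + d) = 3*d*(-6 + d)/2)
-27766/(-2*(-2)*(-1) + 64*48) + ((86 + 100)*H(-4))/(-17480) = -27766/(-2*(-2)*(-1) + 64*48) + ((86 + 100)*((3/2)*(-4)*(-6 - 4)))/(-17480) = -27766/(4*(-1) + 3072) + (186*((3/2)*(-4)*(-10)))*(-1/17480) = -27766/(-4 + 3072) + (186*60)*(-1/17480) = -27766/3068 + 11160*(-1/17480) = -27766*1/3068 - 279/437 = -13883/1534 - 279/437 = -6494857/670358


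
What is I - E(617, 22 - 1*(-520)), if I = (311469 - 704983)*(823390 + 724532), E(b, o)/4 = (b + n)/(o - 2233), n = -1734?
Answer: -1030037101646896/1691 ≈ -6.0913e+11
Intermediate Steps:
E(b, o) = 4*(-1734 + b)/(-2233 + o) (E(b, o) = 4*((b - 1734)/(o - 2233)) = 4*((-1734 + b)/(-2233 + o)) = 4*(-1734 + b)/(-2233 + o))
I = -609128977908 (I = -393514*1547922 = -609128977908)
I - E(617, 22 - 1*(-520)) = -609128977908 - 4*(-1734 + 617)/(-2233 + (22 - 1*(-520))) = -609128977908 - 4*(-1117)/(-2233 + (22 + 520)) = -609128977908 - 4*(-1117)/(-2233 + 542) = -609128977908 - 4*(-1117)/(-1691) = -609128977908 - 4*(-1)*(-1117)/1691 = -609128977908 - 1*4468/1691 = -609128977908 - 4468/1691 = -1030037101646896/1691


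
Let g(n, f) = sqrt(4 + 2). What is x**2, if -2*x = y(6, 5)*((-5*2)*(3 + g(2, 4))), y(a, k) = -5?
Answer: 9375 + 3750*sqrt(6) ≈ 18561.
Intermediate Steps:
g(n, f) = sqrt(6)
x = -75 - 25*sqrt(6) (x = -(-5)*(-5*2)*(3 + sqrt(6))/2 = -(-5)*(-10*(3 + sqrt(6)))/2 = -(-5)*(-30 - 10*sqrt(6))/2 = -(150 + 50*sqrt(6))/2 = -75 - 25*sqrt(6) ≈ -136.24)
x**2 = (-75 - 25*sqrt(6))**2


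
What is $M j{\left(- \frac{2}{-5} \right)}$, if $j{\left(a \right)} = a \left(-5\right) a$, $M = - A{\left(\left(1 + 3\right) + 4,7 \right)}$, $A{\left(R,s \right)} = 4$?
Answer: $\frac{16}{5} \approx 3.2$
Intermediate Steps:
$M = -4$ ($M = \left(-1\right) 4 = -4$)
$j{\left(a \right)} = - 5 a^{2}$ ($j{\left(a \right)} = - 5 a a = - 5 a^{2}$)
$M j{\left(- \frac{2}{-5} \right)} = - 4 \left(- 5 \left(- \frac{2}{-5}\right)^{2}\right) = - 4 \left(- 5 \left(\left(-2\right) \left(- \frac{1}{5}\right)\right)^{2}\right) = - 4 \left(- 5 \left(\frac{2}{5}\right)^{2}\right) = - 4 \left(\left(-5\right) \frac{4}{25}\right) = \left(-4\right) \left(- \frac{4}{5}\right) = \frac{16}{5}$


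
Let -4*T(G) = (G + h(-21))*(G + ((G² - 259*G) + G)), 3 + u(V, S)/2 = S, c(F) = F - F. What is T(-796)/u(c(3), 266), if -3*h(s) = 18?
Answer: 84028347/263 ≈ 3.1950e+5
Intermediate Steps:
h(s) = -6 (h(s) = -⅓*18 = -6)
c(F) = 0
u(V, S) = -6 + 2*S
T(G) = -(-6 + G)*(G² - 257*G)/4 (T(G) = -(G - 6)*(G + ((G² - 259*G) + G))/4 = -(-6 + G)*(G + (G² - 258*G))/4 = -(-6 + G)*(G² - 257*G)/4)
T(-796)/u(c(3), 266) = ((¼)*(-796)*(-1542 - 1*(-796)² + 263*(-796)))/(-6 + 2*266) = ((¼)*(-796)*(-1542 - 1*633616 - 209348))/(-6 + 532) = ((¼)*(-796)*(-1542 - 633616 - 209348))/526 = ((¼)*(-796)*(-844506))*(1/526) = 168056694*(1/526) = 84028347/263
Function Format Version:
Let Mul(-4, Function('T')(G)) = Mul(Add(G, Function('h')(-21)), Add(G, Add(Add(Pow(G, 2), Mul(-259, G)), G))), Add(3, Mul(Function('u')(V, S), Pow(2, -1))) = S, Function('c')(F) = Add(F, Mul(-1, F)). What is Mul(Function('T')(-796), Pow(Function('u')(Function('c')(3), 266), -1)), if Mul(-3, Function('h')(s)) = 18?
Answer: Rational(84028347, 263) ≈ 3.1950e+5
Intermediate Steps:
Function('h')(s) = -6 (Function('h')(s) = Mul(Rational(-1, 3), 18) = -6)
Function('c')(F) = 0
Function('u')(V, S) = Add(-6, Mul(2, S))
Function('T')(G) = Mul(Rational(-1, 4), Add(-6, G), Add(Pow(G, 2), Mul(-257, G))) (Function('T')(G) = Mul(Rational(-1, 4), Mul(Add(G, -6), Add(G, Add(Add(Pow(G, 2), Mul(-259, G)), G)))) = Mul(Rational(-1, 4), Mul(Add(-6, G), Add(G, Add(Pow(G, 2), Mul(-258, G))))) = Mul(Rational(-1, 4), Mul(Add(-6, G), Add(Pow(G, 2), Mul(-257, G)))) = Mul(Rational(-1, 4), Add(-6, G), Add(Pow(G, 2), Mul(-257, G))))
Mul(Function('T')(-796), Pow(Function('u')(Function('c')(3), 266), -1)) = Mul(Mul(Rational(1, 4), -796, Add(-1542, Mul(-1, Pow(-796, 2)), Mul(263, -796))), Pow(Add(-6, Mul(2, 266)), -1)) = Mul(Mul(Rational(1, 4), -796, Add(-1542, Mul(-1, 633616), -209348)), Pow(Add(-6, 532), -1)) = Mul(Mul(Rational(1, 4), -796, Add(-1542, -633616, -209348)), Pow(526, -1)) = Mul(Mul(Rational(1, 4), -796, -844506), Rational(1, 526)) = Mul(168056694, Rational(1, 526)) = Rational(84028347, 263)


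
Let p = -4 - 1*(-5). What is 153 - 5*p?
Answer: 148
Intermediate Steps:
p = 1 (p = -4 + 5 = 1)
153 - 5*p = 153 - 5*1 = 153 - 5 = 148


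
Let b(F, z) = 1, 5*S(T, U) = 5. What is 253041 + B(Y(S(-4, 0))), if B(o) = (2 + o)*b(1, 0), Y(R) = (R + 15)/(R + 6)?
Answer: 1771317/7 ≈ 2.5305e+5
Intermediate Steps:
S(T, U) = 1 (S(T, U) = (1/5)*5 = 1)
Y(R) = (15 + R)/(6 + R)
B(o) = 2 + o (B(o) = (2 + o)*1 = 2 + o)
253041 + B(Y(S(-4, 0))) = 253041 + (2 + (15 + 1)/(6 + 1)) = 253041 + (2 + 16/7) = 253041 + 30/7 = 1771317/7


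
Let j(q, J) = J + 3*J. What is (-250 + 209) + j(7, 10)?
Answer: -1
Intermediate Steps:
j(q, J) = 4*J
(-250 + 209) + j(7, 10) = (-250 + 209) + 4*10 = -41 + 40 = -1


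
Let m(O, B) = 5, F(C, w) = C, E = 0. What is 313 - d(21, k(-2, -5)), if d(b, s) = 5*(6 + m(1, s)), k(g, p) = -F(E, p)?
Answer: 258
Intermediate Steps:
k(g, p) = 0 (k(g, p) = -1*0 = 0)
d(b, s) = 55 (d(b, s) = 5*(6 + 5) = 5*11 = 55)
313 - d(21, k(-2, -5)) = 313 - 1*55 = 313 - 55 = 258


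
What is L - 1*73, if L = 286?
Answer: 213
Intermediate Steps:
L - 1*73 = 286 - 1*73 = 286 - 73 = 213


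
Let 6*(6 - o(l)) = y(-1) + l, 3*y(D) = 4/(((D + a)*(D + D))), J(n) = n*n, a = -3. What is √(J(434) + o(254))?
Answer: √6779507/6 ≈ 433.96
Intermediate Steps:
J(n) = n²
y(D) = 2/(3*D*(-3 + D)) (y(D) = (4/(((D - 3)*(D + D))))/3 = (4/(((-3 + D)*(2*D))))/3 = (4/((2*D*(-3 + D))))/3 = (4*(1/(2*D*(-3 + D))))/3 = (2/(D*(-3 + D)))/3 = 2/(3*D*(-3 + D)))
o(l) = 215/36 - l/6 (o(l) = 6 - ((⅔)/(-1*(-3 - 1)) + l)/6 = 6 - ((⅔)*(-1)/(-4) + l)/6 = 6 - ((⅔)*(-1)*(-¼) + l)/6 = 6 - (⅙ + l)/6 = 6 + (-1/36 - l/6) = 215/36 - l/6)
√(J(434) + o(254)) = √(434² + (215/36 - ⅙*254)) = √(188356 + (215/36 - 127/3)) = √(188356 - 1309/36) = √(6779507/36) = √6779507/6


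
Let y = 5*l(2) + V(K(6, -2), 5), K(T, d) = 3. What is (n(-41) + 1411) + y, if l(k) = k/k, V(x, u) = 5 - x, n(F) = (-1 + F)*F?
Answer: 3140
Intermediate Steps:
n(F) = F*(-1 + F)
l(k) = 1
y = 7 (y = 5*1 + (5 - 1*3) = 5 + (5 - 3) = 5 + 2 = 7)
(n(-41) + 1411) + y = (-41*(-1 - 41) + 1411) + 7 = (-41*(-42) + 1411) + 7 = (1722 + 1411) + 7 = 3133 + 7 = 3140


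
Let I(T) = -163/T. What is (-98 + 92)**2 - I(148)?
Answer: 5491/148 ≈ 37.101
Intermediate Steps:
(-98 + 92)**2 - I(148) = (-98 + 92)**2 - (-163)/148 = (-6)**2 - (-163)/148 = 36 - 1*(-163/148) = 36 + 163/148 = 5491/148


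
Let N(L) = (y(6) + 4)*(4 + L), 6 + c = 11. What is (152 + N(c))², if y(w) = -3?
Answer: 25921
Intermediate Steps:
c = 5 (c = -6 + 11 = 5)
N(L) = 4 + L (N(L) = (-3 + 4)*(4 + L) = 1*(4 + L) = 4 + L)
(152 + N(c))² = (152 + (4 + 5))² = (152 + 9)² = 161² = 25921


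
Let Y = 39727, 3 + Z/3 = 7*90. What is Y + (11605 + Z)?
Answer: 53213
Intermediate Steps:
Z = 1881 (Z = -9 + 3*(7*90) = -9 + 3*630 = -9 + 1890 = 1881)
Y + (11605 + Z) = 39727 + (11605 + 1881) = 39727 + 13486 = 53213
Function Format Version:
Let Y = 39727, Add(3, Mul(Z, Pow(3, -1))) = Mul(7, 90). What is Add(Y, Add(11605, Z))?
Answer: 53213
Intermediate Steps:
Z = 1881 (Z = Add(-9, Mul(3, Mul(7, 90))) = Add(-9, Mul(3, 630)) = Add(-9, 1890) = 1881)
Add(Y, Add(11605, Z)) = Add(39727, Add(11605, 1881)) = Add(39727, 13486) = 53213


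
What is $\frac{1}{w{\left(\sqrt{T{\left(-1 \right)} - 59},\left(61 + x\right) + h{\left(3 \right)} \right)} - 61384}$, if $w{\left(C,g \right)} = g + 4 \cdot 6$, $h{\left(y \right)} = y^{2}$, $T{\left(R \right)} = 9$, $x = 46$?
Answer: $- \frac{1}{61244} \approx -1.6328 \cdot 10^{-5}$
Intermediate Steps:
$w{\left(C,g \right)} = 24 + g$ ($w{\left(C,g \right)} = g + 24 = 24 + g$)
$\frac{1}{w{\left(\sqrt{T{\left(-1 \right)} - 59},\left(61 + x\right) + h{\left(3 \right)} \right)} - 61384} = \frac{1}{\left(24 + \left(\left(61 + 46\right) + 3^{2}\right)\right) - 61384} = \frac{1}{\left(24 + \left(107 + 9\right)\right) - 61384} = \frac{1}{\left(24 + 116\right) - 61384} = \frac{1}{140 - 61384} = \frac{1}{-61244} = - \frac{1}{61244}$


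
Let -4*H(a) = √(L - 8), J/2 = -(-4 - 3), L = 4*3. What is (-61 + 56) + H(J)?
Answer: -11/2 ≈ -5.5000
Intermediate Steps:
L = 12
J = 14 (J = 2*(-(-4 - 3)) = 2*(-1*(-7)) = 2*7 = 14)
H(a) = -½ (H(a) = -√(12 - 8)/4 = -√4/4 = -¼*2 = -½)
(-61 + 56) + H(J) = (-61 + 56) - ½ = -5 - ½ = -11/2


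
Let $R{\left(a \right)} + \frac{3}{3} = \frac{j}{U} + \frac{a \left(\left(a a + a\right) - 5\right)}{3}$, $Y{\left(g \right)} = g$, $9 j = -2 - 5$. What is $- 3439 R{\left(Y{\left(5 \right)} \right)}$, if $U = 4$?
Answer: $- \frac{5010623}{36} \approx -1.3918 \cdot 10^{5}$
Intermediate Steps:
$j = - \frac{7}{9}$ ($j = \frac{-2 - 5}{9} = \frac{1}{9} \left(-7\right) = - \frac{7}{9} \approx -0.77778$)
$R{\left(a \right)} = - \frac{43}{36} + \frac{a \left(-5 + a + a^{2}\right)}{3}$ ($R{\left(a \right)} = -1 + \left(- \frac{7}{9 \cdot 4} + \frac{a \left(\left(a a + a\right) - 5\right)}{3}\right) = -1 + \left(\left(- \frac{7}{9}\right) \frac{1}{4} + a \left(\left(a^{2} + a\right) - 5\right) \frac{1}{3}\right) = -1 + \left(- \frac{7}{36} + a \left(\left(a + a^{2}\right) - 5\right) \frac{1}{3}\right) = -1 + \left(- \frac{7}{36} + a \left(-5 + a + a^{2}\right) \frac{1}{3}\right) = -1 + \left(- \frac{7}{36} + \frac{a \left(-5 + a + a^{2}\right)}{3}\right) = - \frac{43}{36} + \frac{a \left(-5 + a + a^{2}\right)}{3}$)
$- 3439 R{\left(Y{\left(5 \right)} \right)} = - 3439 \left(- \frac{43}{36} - \frac{25}{3} + \frac{5^{2}}{3} + \frac{5^{3}}{3}\right) = - 3439 \left(- \frac{43}{36} - \frac{25}{3} + \frac{1}{3} \cdot 25 + \frac{1}{3} \cdot 125\right) = - 3439 \left(- \frac{43}{36} - \frac{25}{3} + \frac{25}{3} + \frac{125}{3}\right) = \left(-3439\right) \frac{1457}{36} = - \frac{5010623}{36}$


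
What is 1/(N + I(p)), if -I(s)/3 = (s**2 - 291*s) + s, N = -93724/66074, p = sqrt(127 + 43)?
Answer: 139546074521/35038456714880294 + 474777865515*sqrt(170)/70076913429760588 ≈ 9.2319e-5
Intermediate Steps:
p = sqrt(170) ≈ 13.038
N = -46862/33037 (N = -93724*1/66074 = -46862/33037 ≈ -1.4185)
I(s) = -3*s**2 + 870*s (I(s) = -3*((s**2 - 291*s) + s) = -3*(s**2 - 290*s) = -3*s**2 + 870*s)
1/(N + I(p)) = 1/(-46862/33037 + 3*sqrt(170)*(290 - sqrt(170)))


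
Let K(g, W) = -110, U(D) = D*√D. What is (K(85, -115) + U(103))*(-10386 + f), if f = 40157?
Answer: -3274810 + 3066413*√103 ≈ 2.7846e+7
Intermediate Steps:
U(D) = D^(3/2)
(K(85, -115) + U(103))*(-10386 + f) = (-110 + 103^(3/2))*(-10386 + 40157) = (-110 + 103*√103)*29771 = -3274810 + 3066413*√103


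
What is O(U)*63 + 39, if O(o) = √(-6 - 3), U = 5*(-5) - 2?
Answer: 39 + 189*I ≈ 39.0 + 189.0*I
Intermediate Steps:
U = -27 (U = -25 - 2 = -27)
O(o) = 3*I (O(o) = √(-9) = 3*I)
O(U)*63 + 39 = (3*I)*63 + 39 = 189*I + 39 = 39 + 189*I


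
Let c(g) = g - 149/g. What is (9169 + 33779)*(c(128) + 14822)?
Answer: 20544723387/32 ≈ 6.4202e+8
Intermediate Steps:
(9169 + 33779)*(c(128) + 14822) = (9169 + 33779)*((128 - 149/128) + 14822) = 42948*((128 - 149*1/128) + 14822) = 42948*((128 - 149/128) + 14822) = 42948*(16235/128 + 14822) = 42948*(1913451/128) = 20544723387/32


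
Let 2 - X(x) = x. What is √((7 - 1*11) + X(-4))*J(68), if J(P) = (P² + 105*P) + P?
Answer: 11832*√2 ≈ 16733.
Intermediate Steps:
X(x) = 2 - x
J(P) = P² + 106*P
√((7 - 1*11) + X(-4))*J(68) = √((7 - 1*11) + (2 - 1*(-4)))*(68*(106 + 68)) = √((7 - 11) + (2 + 4))*(68*174) = √(-4 + 6)*11832 = √2*11832 = 11832*√2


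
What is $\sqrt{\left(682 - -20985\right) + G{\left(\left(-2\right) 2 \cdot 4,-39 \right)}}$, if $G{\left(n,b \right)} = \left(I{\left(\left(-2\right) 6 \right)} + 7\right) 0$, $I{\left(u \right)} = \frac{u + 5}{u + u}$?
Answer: $\sqrt{21667} \approx 147.2$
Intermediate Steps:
$I{\left(u \right)} = \frac{5 + u}{2 u}$
$G{\left(n,b \right)} = 0$ ($G{\left(n,b \right)} = \left(\frac{5 - 12}{2 \left(\left(-2\right) 6\right)} + 7\right) 0 = \left(\frac{5 - 12}{2 \left(-12\right)} + 7\right) 0 = \left(\frac{1}{2} \left(- \frac{1}{12}\right) \left(-7\right) + 7\right) 0 = \left(\frac{7}{24} + 7\right) 0 = \frac{175}{24} \cdot 0 = 0$)
$\sqrt{\left(682 - -20985\right) + G{\left(\left(-2\right) 2 \cdot 4,-39 \right)}} = \sqrt{\left(682 - -20985\right) + 0} = \sqrt{\left(682 + 20985\right) + 0} = \sqrt{21667 + 0} = \sqrt{21667}$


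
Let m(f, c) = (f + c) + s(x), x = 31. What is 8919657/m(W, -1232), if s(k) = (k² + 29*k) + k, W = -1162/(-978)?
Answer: 4361712273/322832 ≈ 13511.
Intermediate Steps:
W = 581/489 (W = -1162*(-1)/978 = -1*(-581/489) = 581/489 ≈ 1.1881)
s(k) = k² + 30*k
m(f, c) = 1891 + c + f (m(f, c) = (f + c) + 31*(30 + 31) = (c + f) + 31*61 = (c + f) + 1891 = 1891 + c + f)
8919657/m(W, -1232) = 8919657/(1891 - 1232 + 581/489) = 8919657/(322832/489) = 8919657*(489/322832) = 4361712273/322832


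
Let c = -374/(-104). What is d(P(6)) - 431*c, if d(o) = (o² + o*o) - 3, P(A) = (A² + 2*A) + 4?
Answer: 200463/52 ≈ 3855.1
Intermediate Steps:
P(A) = 4 + A² + 2*A
d(o) = -3 + 2*o² (d(o) = (o² + o²) - 3 = 2*o² - 3 = -3 + 2*o²)
c = 187/52 (c = -374*(-1/104) = 187/52 ≈ 3.5962)
d(P(6)) - 431*c = (-3 + 2*(4 + 6² + 2*6)²) - 431*187/52 = (-3 + 2*(4 + 36 + 12)²) - 80597/52 = (-3 + 2*52²) - 80597/52 = (-3 + 2*2704) - 80597/52 = (-3 + 5408) - 80597/52 = 5405 - 80597/52 = 200463/52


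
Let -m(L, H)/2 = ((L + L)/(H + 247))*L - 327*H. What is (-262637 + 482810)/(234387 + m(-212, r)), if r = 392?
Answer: 140690547/313412669 ≈ 0.44890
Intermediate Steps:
m(L, H) = 654*H - 4*L²/(247 + H) (m(L, H) = -2*(((L + L)/(H + 247))*L - 327*H) = -2*(((2*L)/(247 + H))*L - 327*H) = -2*((2*L/(247 + H))*L - 327*H) = -2*(2*L²/(247 + H) - 327*H) = -2*(-327*H + 2*L²/(247 + H)) = 654*H - 4*L²/(247 + H))
(-262637 + 482810)/(234387 + m(-212, r)) = (-262637 + 482810)/(234387 + 2*(-2*(-212)² + 327*392² + 80769*392)/(247 + 392)) = 220173/(234387 + 2*(-2*44944 + 327*153664 + 31661448)/639) = 220173/(234387 + 2*(1/639)*(-89888 + 50248128 + 31661448)) = 220173/(234387 + 2*(1/639)*81819688) = 220173/(234387 + 163639376/639) = 220173/(313412669/639) = 220173*(639/313412669) = 140690547/313412669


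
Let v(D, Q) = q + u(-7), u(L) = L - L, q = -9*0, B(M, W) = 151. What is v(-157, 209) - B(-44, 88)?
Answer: -151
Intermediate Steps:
q = 0
u(L) = 0
v(D, Q) = 0 (v(D, Q) = 0 + 0 = 0)
v(-157, 209) - B(-44, 88) = 0 - 1*151 = 0 - 151 = -151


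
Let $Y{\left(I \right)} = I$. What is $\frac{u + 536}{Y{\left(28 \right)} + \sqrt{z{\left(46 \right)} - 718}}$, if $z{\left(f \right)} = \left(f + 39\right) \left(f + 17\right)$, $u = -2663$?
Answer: $\frac{59556}{3853} - \frac{2127 \sqrt{4637}}{3853} \approx -22.134$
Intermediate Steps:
$z{\left(f \right)} = \left(17 + f\right) \left(39 + f\right)$ ($z{\left(f \right)} = \left(39 + f\right) \left(17 + f\right) = \left(17 + f\right) \left(39 + f\right)$)
$\frac{u + 536}{Y{\left(28 \right)} + \sqrt{z{\left(46 \right)} - 718}} = \frac{-2663 + 536}{28 + \sqrt{\left(663 + 46^{2} + 56 \cdot 46\right) - 718}} = - \frac{2127}{28 + \sqrt{\left(663 + 2116 + 2576\right) - 718}} = - \frac{2127}{28 + \sqrt{5355 - 718}} = - \frac{2127}{28 + \sqrt{4637}}$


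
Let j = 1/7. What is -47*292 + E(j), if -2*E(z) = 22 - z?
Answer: -192289/14 ≈ -13735.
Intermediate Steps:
j = ⅐ ≈ 0.14286
E(z) = -11 + z/2 (E(z) = -(22 - z)/2 = -11 + z/2)
-47*292 + E(j) = -47*292 + (-11 + (½)*(⅐)) = -13724 + (-11 + 1/14) = -13724 - 153/14 = -192289/14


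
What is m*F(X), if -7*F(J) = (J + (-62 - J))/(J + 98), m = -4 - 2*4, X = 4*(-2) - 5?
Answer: -744/595 ≈ -1.2504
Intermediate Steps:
X = -13 (X = -8 - 5 = -13)
m = -12 (m = -4 - 8 = -12)
F(J) = 62/(7*(98 + J)) (F(J) = -(J + (-62 - J))/(7*(J + 98)) = -(-62)/(7*(98 + J)) = 62/(7*(98 + J)))
m*F(X) = -744/(7*(98 - 13)) = -744/(7*85) = -12*62/595 = -744/595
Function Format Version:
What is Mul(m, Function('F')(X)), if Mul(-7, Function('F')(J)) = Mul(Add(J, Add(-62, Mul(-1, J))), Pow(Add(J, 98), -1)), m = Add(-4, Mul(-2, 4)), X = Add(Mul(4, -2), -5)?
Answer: Rational(-744, 595) ≈ -1.2504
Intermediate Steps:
X = -13 (X = Add(-8, -5) = -13)
m = -12 (m = Add(-4, -8) = -12)
Function('F')(J) = Mul(Rational(62, 7), Pow(Add(98, J), -1)) (Function('F')(J) = Mul(Rational(-1, 7), Mul(Add(J, Add(-62, Mul(-1, J))), Pow(Add(J, 98), -1))) = Mul(Rational(-1, 7), Mul(-62, Pow(Add(98, J), -1))) = Mul(Rational(62, 7), Pow(Add(98, J), -1)))
Mul(m, Function('F')(X)) = Mul(-12, Mul(Rational(62, 7), Pow(Add(98, -13), -1))) = Mul(-12, Mul(Rational(62, 7), Pow(85, -1))) = Mul(-12, Mul(Rational(62, 7), Rational(1, 85))) = Mul(-12, Rational(62, 595)) = Rational(-744, 595)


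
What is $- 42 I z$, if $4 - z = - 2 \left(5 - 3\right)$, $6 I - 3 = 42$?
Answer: $-2520$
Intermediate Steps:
$I = \frac{15}{2}$ ($I = \frac{1}{2} + \frac{1}{6} \cdot 42 = \frac{1}{2} + 7 = \frac{15}{2} \approx 7.5$)
$z = 8$ ($z = 4 - - 2 \left(5 - 3\right) = 4 - \left(-2\right) 2 = 4 - -4 = 4 + 4 = 8$)
$- 42 I z = \left(-42\right) \frac{15}{2} \cdot 8 = \left(-315\right) 8 = -2520$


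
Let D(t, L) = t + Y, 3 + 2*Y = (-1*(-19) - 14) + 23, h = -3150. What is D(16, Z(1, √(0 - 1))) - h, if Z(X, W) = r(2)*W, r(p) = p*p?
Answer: 6357/2 ≈ 3178.5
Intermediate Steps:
r(p) = p²
Z(X, W) = 4*W (Z(X, W) = 2²*W = 4*W)
Y = 25/2 (Y = -3/2 + ((-1*(-19) - 14) + 23)/2 = -3/2 + ((19 - 14) + 23)/2 = -3/2 + (5 + 23)/2 = -3/2 + (½)*28 = -3/2 + 14 = 25/2 ≈ 12.500)
D(t, L) = 25/2 + t (D(t, L) = t + 25/2 = 25/2 + t)
D(16, Z(1, √(0 - 1))) - h = (25/2 + 16) - 1*(-3150) = 57/2 + 3150 = 6357/2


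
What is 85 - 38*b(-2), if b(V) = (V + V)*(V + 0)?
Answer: -219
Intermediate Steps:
b(V) = 2*V**2 (b(V) = (2*V)*V = 2*V**2)
85 - 38*b(-2) = 85 - 76*(-2)**2 = 85 - 76*4 = 85 - 38*8 = 85 - 304 = -219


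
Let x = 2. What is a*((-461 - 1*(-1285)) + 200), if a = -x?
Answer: -2048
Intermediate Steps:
a = -2 (a = -1*2 = -2)
a*((-461 - 1*(-1285)) + 200) = -2*((-461 - 1*(-1285)) + 200) = -2*((-461 + 1285) + 200) = -2*(824 + 200) = -2*1024 = -2048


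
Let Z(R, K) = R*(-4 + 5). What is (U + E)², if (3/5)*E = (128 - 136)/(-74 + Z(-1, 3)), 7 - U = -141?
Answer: 44462224/2025 ≈ 21957.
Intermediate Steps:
U = 148 (U = 7 - 1*(-141) = 7 + 141 = 148)
Z(R, K) = R (Z(R, K) = R*1 = R)
E = 8/45 (E = 5*((128 - 136)/(-74 - 1))/3 = 5*(-8/(-75))/3 = 5*(-8*(-1/75))/3 = (5/3)*(8/75) = 8/45 ≈ 0.17778)
(U + E)² = (148 + 8/45)² = (6668/45)² = 44462224/2025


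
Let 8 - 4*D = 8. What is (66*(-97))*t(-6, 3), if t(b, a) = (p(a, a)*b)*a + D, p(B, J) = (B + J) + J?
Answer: 1037124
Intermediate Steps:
D = 0 (D = 2 - ¼*8 = 2 - 2 = 0)
p(B, J) = B + 2*J
t(b, a) = 3*b*a² (t(b, a) = ((a + 2*a)*b)*a + 0 = ((3*a)*b)*a + 0 = (3*a*b)*a + 0 = 3*b*a² + 0 = 3*b*a²)
(66*(-97))*t(-6, 3) = (66*(-97))*(3*(-6)*3²) = -19206*(-6)*9 = -6402*(-162) = 1037124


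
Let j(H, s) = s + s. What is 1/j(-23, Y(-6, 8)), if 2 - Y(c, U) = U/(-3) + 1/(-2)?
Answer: 3/31 ≈ 0.096774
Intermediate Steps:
Y(c, U) = 5/2 + U/3 (Y(c, U) = 2 - (U/(-3) + 1/(-2)) = 2 - (U*(-1/3) + 1*(-1/2)) = 2 - (-U/3 - 1/2) = 2 - (-1/2 - U/3) = 2 + (1/2 + U/3) = 5/2 + U/3)
j(H, s) = 2*s
1/j(-23, Y(-6, 8)) = 1/(2*(5/2 + (1/3)*8)) = 1/(2*(5/2 + 8/3)) = 1/(2*(31/6)) = 1/(31/3) = 3/31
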